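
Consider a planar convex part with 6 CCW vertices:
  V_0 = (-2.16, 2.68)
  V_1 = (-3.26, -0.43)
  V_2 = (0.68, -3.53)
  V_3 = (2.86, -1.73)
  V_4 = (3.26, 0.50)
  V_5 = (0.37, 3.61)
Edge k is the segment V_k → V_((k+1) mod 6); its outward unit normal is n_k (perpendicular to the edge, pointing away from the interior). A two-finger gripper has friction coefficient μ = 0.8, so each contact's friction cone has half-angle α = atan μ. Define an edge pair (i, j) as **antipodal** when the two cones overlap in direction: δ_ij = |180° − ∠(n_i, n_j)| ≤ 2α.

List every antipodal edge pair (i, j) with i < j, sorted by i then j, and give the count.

count = 8; pairs: (0,2), (0,3), (0,4), (1,3), (1,4), (1,5), (2,5), (3,5)

α = atan 0.8 = 38.66°;  2α = 77.32°
n_0 = (-0.9428, +0.3335)
n_1 = (-0.6183, -0.7859)
n_2 = (+0.6367, -0.7711)
n_3 = (+0.9843, -0.1766)
n_4 = (+0.7325, +0.6807)
n_5 = (-0.3450, +0.9386)
  (0,1): δ = 108.72°  ·
  (0,2): δ = 30.98°  ✓
  (0,3): δ = 9.31°  ✓
  (0,4): δ = 62.38°  ✓
  (0,5): δ = 129.66°  ·
  (1,2): δ = 102.26°  ·
  (1,3): δ = 61.97°  ✓
  (1,4): δ = 8.90°  ✓
  (1,5): δ = 58.38°  ✓
  (2,3): δ = 139.72°  ·
  (2,4): δ = 86.65°  ·
  (2,5): δ = 19.36°  ✓
  (3,4): δ = 126.93°  ·
  (3,5): δ = 59.65°  ✓
  (4,5): δ = 112.72°  ·
antipodal pairs: 8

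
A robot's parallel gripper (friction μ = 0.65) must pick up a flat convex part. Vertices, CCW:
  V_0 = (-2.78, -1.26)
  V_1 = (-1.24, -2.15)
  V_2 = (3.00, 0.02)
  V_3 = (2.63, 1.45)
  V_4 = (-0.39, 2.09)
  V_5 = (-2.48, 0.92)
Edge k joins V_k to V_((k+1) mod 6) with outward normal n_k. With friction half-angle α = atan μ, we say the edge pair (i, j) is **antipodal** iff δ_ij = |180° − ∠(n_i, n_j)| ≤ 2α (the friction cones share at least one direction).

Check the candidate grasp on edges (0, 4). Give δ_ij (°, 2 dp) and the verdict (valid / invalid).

δ = 59.27°, valid

α = atan 0.65 = 33.02°;  2α = 66.05°
edge 0: e_0 = (+1.54, -0.89);  n_0 = (-0.5004, -0.8658)
edge 4: e_4 = (-2.09, -1.17);  n_4 = (-0.4885, +0.8726)
∠(n_0, n_4) = 120.73°
δ = |180° − 120.73°| = 59.27°
59.27° ≤ 2α = 66.05°  →  valid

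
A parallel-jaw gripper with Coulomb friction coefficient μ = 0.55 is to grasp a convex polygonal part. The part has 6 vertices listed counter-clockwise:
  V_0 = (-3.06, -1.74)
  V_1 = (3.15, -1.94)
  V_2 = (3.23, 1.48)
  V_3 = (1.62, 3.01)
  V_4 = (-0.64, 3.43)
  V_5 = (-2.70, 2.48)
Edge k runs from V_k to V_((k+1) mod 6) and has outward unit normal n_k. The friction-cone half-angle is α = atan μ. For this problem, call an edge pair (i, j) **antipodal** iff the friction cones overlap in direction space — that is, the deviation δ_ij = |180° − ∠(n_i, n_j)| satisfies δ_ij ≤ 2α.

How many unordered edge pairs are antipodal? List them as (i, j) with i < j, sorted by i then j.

count = 5; pairs: (0,2), (0,3), (0,4), (1,5), (2,5)

α = atan 0.55 = 28.81°;  2α = 57.62°
n_0 = (-0.0322, -0.9995)
n_1 = (+0.9997, -0.0234)
n_2 = (+0.6889, +0.7249)
n_3 = (+0.1827, +0.9832)
n_4 = (-0.4188, +0.9081)
n_5 = (-0.9964, +0.0850)
  (0,1): δ = 89.50°  ·
  (0,2): δ = 41.70°  ✓
  (0,3): δ = 8.68°  ✓
  (0,4): δ = 26.60°  ✓
  (0,5): δ = 86.97°  ·
  (1,2): δ = 132.20°  ·
  (1,3): δ = 99.19°  ·
  (1,4): δ = 63.90°  ·
  (1,5): δ = 3.54°  ✓
  (2,3): δ = 146.99°  ·
  (2,4): δ = 111.70°  ·
  (2,5): δ = 51.34°  ✓
  (3,4): δ = 144.71°  ·
  (3,5): δ = 84.35°  ·
  (4,5): δ = 119.63°  ·
antipodal pairs: 5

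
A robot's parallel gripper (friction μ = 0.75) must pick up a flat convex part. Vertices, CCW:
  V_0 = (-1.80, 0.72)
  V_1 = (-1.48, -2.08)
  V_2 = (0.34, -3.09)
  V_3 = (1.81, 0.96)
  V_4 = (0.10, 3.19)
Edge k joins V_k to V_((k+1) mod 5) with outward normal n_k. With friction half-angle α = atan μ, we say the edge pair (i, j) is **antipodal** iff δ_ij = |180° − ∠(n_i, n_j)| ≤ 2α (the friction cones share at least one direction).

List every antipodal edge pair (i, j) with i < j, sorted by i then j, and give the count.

α = atan 0.75 = 36.87°;  2α = 73.74°
n_0 = (-0.9935, -0.1135)
n_1 = (-0.4852, -0.8744)
n_2 = (+0.9400, -0.3412)
n_3 = (+0.7935, +0.6085)
n_4 = (-0.7926, +0.6097)
  (0,1): δ = 125.55°  ·
  (0,2): δ = 26.47°  ✓
  (0,3): δ = 30.96°  ✓
  (0,4): δ = 135.91°  ·
  (1,2): δ = 80.92°  ·
  (1,3): δ = 23.49°  ✓
  (1,4): δ = 81.46°  ·
  (2,3): δ = 122.57°  ·
  (2,4): δ = 17.62°  ✓
  (3,4): δ = 75.05°  ·
antipodal pairs: 4

count = 4; pairs: (0,2), (0,3), (1,3), (2,4)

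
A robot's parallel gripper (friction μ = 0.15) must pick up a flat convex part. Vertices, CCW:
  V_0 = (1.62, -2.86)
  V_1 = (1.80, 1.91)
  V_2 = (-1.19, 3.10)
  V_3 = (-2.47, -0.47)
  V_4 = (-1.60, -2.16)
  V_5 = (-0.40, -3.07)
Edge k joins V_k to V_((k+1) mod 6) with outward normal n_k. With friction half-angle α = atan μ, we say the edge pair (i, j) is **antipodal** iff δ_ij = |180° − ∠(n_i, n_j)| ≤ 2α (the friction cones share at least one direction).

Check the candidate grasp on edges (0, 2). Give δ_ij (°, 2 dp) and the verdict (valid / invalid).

δ = 17.56°, invalid

α = atan 0.15 = 8.53°;  2α = 17.06°
edge 0: e_0 = (+0.18, +4.77);  n_0 = (+0.9993, -0.0377)
edge 2: e_2 = (-1.28, -3.57);  n_2 = (-0.9413, +0.3375)
∠(n_0, n_2) = 162.44°
δ = |180° − 162.44°| = 17.56°
17.56° > 2α = 17.06°  →  invalid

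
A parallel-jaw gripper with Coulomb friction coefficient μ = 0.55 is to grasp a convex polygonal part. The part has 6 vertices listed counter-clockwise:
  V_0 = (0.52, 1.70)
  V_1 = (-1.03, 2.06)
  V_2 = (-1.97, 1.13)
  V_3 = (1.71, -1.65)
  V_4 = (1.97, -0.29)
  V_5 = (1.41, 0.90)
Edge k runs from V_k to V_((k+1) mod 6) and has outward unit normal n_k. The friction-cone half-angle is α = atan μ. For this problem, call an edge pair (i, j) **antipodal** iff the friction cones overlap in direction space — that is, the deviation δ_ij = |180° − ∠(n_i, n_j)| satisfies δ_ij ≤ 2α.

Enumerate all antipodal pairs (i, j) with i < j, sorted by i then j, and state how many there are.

count = 4; pairs: (0,2), (1,3), (2,4), (2,5)

α = atan 0.55 = 28.81°;  2α = 57.62°
n_0 = (+0.2262, +0.9741)
n_1 = (-0.7033, +0.7109)
n_2 = (-0.6028, -0.7979)
n_3 = (+0.9822, -0.1878)
n_4 = (+0.9048, +0.4258)
n_5 = (+0.6685, +0.7437)
  (0,1): δ = 122.23°  ·
  (0,2): δ = 23.99°  ✓
  (0,3): δ = 92.25°  ·
  (0,4): δ = 128.28°  ·
  (0,5): δ = 151.12°  ·
  (1,2): δ = 81.76°  ·
  (1,3): δ = 34.48°  ✓
  (1,4): δ = 70.51°  ·
  (1,5): δ = 93.35°  ·
  (2,3): δ = 63.75°  ·
  (2,4): δ = 27.73°  ✓
  (2,5): δ = 4.88°  ✓
  (3,4): δ = 143.98°  ·
  (3,5): δ = 121.13°  ·
  (4,5): δ = 157.15°  ·
antipodal pairs: 4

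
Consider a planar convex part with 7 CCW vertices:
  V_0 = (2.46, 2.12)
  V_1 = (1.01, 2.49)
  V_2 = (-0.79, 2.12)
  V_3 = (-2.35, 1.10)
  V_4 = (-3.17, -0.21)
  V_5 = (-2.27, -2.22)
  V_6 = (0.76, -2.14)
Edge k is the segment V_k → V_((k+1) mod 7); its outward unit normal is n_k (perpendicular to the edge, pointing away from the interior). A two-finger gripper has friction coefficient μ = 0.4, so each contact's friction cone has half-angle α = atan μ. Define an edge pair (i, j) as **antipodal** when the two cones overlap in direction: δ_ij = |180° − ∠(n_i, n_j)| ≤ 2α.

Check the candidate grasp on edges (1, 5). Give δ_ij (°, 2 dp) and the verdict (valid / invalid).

α = atan 0.4 = 21.80°;  2α = 43.60°
edge 1: e_1 = (-1.80, -0.37);  n_1 = (-0.2013, +0.9795)
edge 5: e_5 = (+3.03, +0.08);  n_5 = (+0.0264, -0.9997)
∠(n_1, n_5) = 169.90°
δ = |180° − 169.90°| = 10.10°
10.10° ≤ 2α = 43.60°  →  valid

δ = 10.10°, valid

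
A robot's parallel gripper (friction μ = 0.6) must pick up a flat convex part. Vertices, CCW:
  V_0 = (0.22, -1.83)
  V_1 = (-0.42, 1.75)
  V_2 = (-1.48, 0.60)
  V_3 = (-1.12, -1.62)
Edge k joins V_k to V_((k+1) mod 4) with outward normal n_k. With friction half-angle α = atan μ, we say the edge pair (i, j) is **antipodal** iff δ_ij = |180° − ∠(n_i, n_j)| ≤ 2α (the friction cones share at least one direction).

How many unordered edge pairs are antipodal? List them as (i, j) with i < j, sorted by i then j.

α = atan 0.6 = 30.96°;  2α = 61.93°
n_0 = (+0.9844, +0.1760)
n_1 = (-0.7353, +0.6777)
n_2 = (-0.9871, -0.1601)
n_3 = (-0.1548, -0.9879)
  (0,1): δ = 52.80°  ✓
  (0,2): δ = 0.92°  ✓
  (0,3): δ = 70.96°  ·
  (1,2): δ = 128.12°  ·
  (1,3): δ = 56.24°  ✓
  (2,3): δ = 108.12°  ·
antipodal pairs: 3

count = 3; pairs: (0,1), (0,2), (1,3)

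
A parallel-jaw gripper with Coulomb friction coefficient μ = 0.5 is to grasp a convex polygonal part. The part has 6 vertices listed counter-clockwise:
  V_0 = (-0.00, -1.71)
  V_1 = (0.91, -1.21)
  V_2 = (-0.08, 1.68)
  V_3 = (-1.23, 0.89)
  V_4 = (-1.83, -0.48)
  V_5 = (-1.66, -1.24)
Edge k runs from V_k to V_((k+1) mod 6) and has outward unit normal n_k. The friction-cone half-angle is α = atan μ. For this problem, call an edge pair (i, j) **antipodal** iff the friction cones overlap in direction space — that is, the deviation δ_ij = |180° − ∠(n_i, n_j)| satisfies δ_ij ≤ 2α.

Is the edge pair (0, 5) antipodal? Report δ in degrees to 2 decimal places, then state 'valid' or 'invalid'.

α = atan 0.5 = 26.57°;  2α = 53.13°
edge 0: e_0 = (+0.91, +0.50);  n_0 = (+0.4815, -0.8764)
edge 5: e_5 = (+1.66, -0.47);  n_5 = (-0.2724, -0.9622)
∠(n_0, n_5) = 44.60°
δ = |180° − 44.60°| = 135.40°
135.40° > 2α = 53.13°  →  invalid

δ = 135.40°, invalid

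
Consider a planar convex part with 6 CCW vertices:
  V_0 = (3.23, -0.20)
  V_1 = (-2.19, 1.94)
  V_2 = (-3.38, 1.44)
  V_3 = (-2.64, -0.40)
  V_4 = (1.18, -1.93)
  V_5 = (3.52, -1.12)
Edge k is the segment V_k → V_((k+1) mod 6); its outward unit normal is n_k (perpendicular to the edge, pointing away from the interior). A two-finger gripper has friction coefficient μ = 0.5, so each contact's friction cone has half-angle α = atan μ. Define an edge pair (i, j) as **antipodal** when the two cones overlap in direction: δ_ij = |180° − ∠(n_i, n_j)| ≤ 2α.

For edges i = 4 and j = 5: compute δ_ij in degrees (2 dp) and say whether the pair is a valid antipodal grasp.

δ = 91.60°, invalid

α = atan 0.5 = 26.57°;  2α = 53.13°
edge 4: e_4 = (+2.34, +0.81);  n_4 = (+0.3271, -0.9450)
edge 5: e_5 = (-0.29, +0.92);  n_5 = (+0.9537, +0.3006)
∠(n_4, n_5) = 88.40°
δ = |180° − 88.40°| = 91.60°
91.60° > 2α = 53.13°  →  invalid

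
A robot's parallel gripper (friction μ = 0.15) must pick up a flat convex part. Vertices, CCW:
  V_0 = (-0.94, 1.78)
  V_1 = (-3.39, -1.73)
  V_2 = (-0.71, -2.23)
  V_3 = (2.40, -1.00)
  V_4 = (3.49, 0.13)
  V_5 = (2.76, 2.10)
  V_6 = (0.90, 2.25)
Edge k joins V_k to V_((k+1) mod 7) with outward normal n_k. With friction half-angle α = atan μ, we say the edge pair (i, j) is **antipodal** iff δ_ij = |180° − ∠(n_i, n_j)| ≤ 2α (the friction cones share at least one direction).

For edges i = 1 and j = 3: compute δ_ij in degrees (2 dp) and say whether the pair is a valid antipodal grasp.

α = atan 0.15 = 8.53°;  2α = 17.06°
edge 1: e_1 = (+2.68, -0.50);  n_1 = (-0.1834, -0.9830)
edge 3: e_3 = (+1.09, +1.13);  n_3 = (+0.7197, -0.6943)
∠(n_1, n_3) = 56.60°
δ = |180° − 56.60°| = 123.40°
123.40° > 2α = 17.06°  →  invalid

δ = 123.40°, invalid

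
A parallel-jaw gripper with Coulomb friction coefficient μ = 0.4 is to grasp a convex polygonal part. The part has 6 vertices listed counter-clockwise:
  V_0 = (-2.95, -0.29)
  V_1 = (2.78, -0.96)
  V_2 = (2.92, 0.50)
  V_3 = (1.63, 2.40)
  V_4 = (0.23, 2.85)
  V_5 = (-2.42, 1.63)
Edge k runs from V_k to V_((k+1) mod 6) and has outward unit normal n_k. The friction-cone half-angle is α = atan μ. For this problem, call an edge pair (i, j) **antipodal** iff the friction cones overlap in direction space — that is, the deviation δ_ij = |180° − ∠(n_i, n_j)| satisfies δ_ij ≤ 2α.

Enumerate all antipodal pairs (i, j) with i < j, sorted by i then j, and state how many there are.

α = atan 0.4 = 21.80°;  2α = 43.60°
n_0 = (-0.1161, -0.9932)
n_1 = (+0.9954, -0.0955)
n_2 = (+0.8273, +0.5617)
n_3 = (+0.3060, +0.9520)
n_4 = (-0.4182, +0.9084)
n_5 = (-0.9639, +0.2661)
  (0,1): δ = 88.81°  ·
  (0,2): δ = 49.16°  ·
  (0,3): δ = 11.15°  ✓
  (0,4): δ = 31.39°  ✓
  (0,5): δ = 81.24°  ·
  (1,2): δ = 140.35°  ·
  (1,3): δ = 102.34°  ·
  (1,4): δ = 59.80°  ·
  (1,5): δ = 9.95°  ✓
  (2,3): δ = 141.99°  ·
  (2,4): δ = 99.45°  ·
  (2,5): δ = 49.61°  ·
  (3,4): δ = 137.46°  ·
  (3,5): δ = 87.61°  ·
  (4,5): δ = 130.15°  ·
antipodal pairs: 3

count = 3; pairs: (0,3), (0,4), (1,5)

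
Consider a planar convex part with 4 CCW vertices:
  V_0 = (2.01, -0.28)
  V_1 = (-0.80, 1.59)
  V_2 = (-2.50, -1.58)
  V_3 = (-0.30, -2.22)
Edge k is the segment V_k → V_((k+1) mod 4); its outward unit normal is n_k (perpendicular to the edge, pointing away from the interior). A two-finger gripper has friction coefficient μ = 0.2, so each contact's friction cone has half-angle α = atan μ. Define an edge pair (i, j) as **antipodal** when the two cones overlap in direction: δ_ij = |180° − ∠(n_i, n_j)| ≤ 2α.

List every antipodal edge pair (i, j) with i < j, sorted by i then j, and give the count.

count = 2; pairs: (0,2), (1,3)

α = atan 0.2 = 11.31°;  2α = 22.62°
n_0 = (+0.5540, +0.8325)
n_1 = (-0.8813, +0.4726)
n_2 = (-0.2793, -0.9602)
n_3 = (+0.6431, -0.7658)
  (0,1): δ = 84.56°  ·
  (0,2): δ = 17.42°  ✓
  (0,3): δ = 73.67°  ·
  (1,2): δ = 78.02°  ·
  (1,3): δ = 21.77°  ✓
  (2,3): δ = 123.76°  ·
antipodal pairs: 2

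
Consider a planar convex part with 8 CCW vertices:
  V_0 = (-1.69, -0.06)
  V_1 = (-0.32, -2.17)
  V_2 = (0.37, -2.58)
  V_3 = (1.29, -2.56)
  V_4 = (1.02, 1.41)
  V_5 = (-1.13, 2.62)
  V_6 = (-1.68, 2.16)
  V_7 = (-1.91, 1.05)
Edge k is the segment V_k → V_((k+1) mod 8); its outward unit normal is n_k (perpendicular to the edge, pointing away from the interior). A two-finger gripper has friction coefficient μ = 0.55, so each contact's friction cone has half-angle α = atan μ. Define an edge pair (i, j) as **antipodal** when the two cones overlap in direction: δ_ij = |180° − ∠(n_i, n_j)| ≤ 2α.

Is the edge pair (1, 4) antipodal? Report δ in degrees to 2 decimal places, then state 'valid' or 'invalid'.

δ = 1.35°, valid

α = atan 0.55 = 28.81°;  2α = 57.62°
edge 1: e_1 = (+0.69, -0.41);  n_1 = (-0.5108, -0.8597)
edge 4: e_4 = (-2.15, +1.21);  n_4 = (+0.4905, +0.8715)
∠(n_1, n_4) = 178.65°
δ = |180° − 178.65°| = 1.35°
1.35° ≤ 2α = 57.62°  →  valid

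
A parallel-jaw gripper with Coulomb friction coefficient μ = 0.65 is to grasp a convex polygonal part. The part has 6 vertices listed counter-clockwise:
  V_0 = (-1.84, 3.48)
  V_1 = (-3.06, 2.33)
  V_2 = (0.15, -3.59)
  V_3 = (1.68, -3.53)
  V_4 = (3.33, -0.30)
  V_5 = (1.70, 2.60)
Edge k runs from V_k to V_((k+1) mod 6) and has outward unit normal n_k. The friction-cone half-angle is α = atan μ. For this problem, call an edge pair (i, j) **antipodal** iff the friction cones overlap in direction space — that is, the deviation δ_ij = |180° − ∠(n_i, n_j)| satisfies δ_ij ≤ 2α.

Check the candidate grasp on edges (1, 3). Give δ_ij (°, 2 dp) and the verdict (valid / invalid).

α = atan 0.65 = 33.02°;  2α = 66.05°
edge 1: e_1 = (+3.21, -5.92);  n_1 = (-0.8791, -0.4767)
edge 3: e_3 = (+1.65, +3.23);  n_3 = (+0.8905, -0.4549)
∠(n_1, n_3) = 124.47°
δ = |180° − 124.47°| = 55.53°
55.53° ≤ 2α = 66.05°  →  valid

δ = 55.53°, valid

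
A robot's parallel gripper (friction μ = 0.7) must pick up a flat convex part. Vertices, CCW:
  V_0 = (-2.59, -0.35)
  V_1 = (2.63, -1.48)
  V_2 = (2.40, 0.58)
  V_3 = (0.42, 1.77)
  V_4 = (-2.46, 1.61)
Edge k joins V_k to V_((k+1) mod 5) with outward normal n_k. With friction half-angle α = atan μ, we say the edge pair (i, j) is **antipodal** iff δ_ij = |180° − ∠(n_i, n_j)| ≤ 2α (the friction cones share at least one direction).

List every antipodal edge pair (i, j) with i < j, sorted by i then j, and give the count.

α = atan 0.7 = 34.99°;  2α = 69.98°
n_0 = (-0.2116, -0.9774)
n_1 = (+0.9938, +0.1110)
n_2 = (+0.5151, +0.8571)
n_3 = (-0.0555, +0.9985)
n_4 = (-0.9978, +0.0662)
  (0,1): δ = 71.41°  ·
  (0,2): δ = 18.79°  ✓
  (0,3): δ = 15.39°  ✓
  (0,4): δ = 98.42°  ·
  (1,2): δ = 127.38°  ·
  (1,3): δ = 93.19°  ·
  (1,4): δ = 10.17°  ✓
  (2,3): δ = 145.81°  ·
  (2,4): δ = 62.79°  ✓
  (3,4): δ = 96.97°  ·
antipodal pairs: 4

count = 4; pairs: (0,2), (0,3), (1,4), (2,4)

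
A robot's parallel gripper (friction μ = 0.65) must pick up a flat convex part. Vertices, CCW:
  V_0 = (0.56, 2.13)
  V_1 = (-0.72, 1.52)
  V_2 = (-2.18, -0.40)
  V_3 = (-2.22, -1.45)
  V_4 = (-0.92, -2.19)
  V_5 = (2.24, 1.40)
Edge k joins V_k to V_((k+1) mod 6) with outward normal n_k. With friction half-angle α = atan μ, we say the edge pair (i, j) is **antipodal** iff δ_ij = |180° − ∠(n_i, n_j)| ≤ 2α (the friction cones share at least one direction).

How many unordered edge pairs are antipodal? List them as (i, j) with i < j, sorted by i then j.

count = 5; pairs: (0,3), (0,4), (1,4), (2,4), (3,5)

α = atan 0.65 = 33.02°;  2α = 66.05°
n_0 = (-0.4302, +0.9027)
n_1 = (-0.7960, +0.6053)
n_2 = (-0.9993, +0.0381)
n_3 = (-0.4947, -0.8691)
n_4 = (+0.7506, -0.6607)
n_5 = (+0.3985, +0.9172)
  (0,1): δ = 152.73°  ·
  (0,2): δ = 117.66°  ·
  (0,3): δ = 55.13°  ✓
  (0,4): δ = 23.16°  ✓
  (0,5): δ = 131.03°  ·
  (1,2): δ = 144.93°  ·
  (1,3): δ = 82.40°  ·
  (1,4): δ = 4.11°  ✓
  (1,5): δ = 103.76°  ·
  (2,3): δ = 117.47°  ·
  (2,4): δ = 39.17°  ✓
  (2,5): δ = 68.70°  ·
  (3,4): δ = 101.71°  ·
  (3,5): δ = 6.16°  ✓
  (4,5): δ = 72.13°  ·
antipodal pairs: 5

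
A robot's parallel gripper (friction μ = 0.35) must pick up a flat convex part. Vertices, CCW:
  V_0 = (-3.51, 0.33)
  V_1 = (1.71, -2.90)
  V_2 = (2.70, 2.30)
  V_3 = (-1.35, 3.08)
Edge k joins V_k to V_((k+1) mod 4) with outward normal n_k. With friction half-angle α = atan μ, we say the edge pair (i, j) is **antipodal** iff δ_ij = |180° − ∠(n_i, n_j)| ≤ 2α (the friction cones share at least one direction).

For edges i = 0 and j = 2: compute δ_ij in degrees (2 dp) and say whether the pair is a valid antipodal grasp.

α = atan 0.35 = 19.29°;  2α = 38.58°
edge 0: e_0 = (+5.22, -3.23);  n_0 = (-0.5262, -0.8504)
edge 2: e_2 = (-4.05, +0.78);  n_2 = (+0.1891, +0.9820)
∠(n_0, n_2) = 159.15°
δ = |180° − 159.15°| = 20.85°
20.85° ≤ 2α = 38.58°  →  valid

δ = 20.85°, valid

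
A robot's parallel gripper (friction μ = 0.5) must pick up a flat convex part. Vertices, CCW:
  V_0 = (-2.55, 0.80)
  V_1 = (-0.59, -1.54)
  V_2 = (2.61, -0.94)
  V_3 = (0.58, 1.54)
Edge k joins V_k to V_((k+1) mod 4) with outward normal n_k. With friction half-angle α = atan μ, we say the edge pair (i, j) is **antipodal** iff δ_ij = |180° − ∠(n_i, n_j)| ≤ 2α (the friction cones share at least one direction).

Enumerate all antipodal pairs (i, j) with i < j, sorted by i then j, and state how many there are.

count = 2; pairs: (0,2), (1,3)

α = atan 0.5 = 26.57°;  2α = 53.13°
n_0 = (-0.7666, -0.6421)
n_1 = (+0.1843, -0.9829)
n_2 = (+0.7738, +0.6334)
n_3 = (-0.2301, +0.9732)
  (0,1): δ = 119.33°  ·
  (0,2): δ = 0.65°  ✓
  (0,3): δ = 63.35°  ·
  (1,2): δ = 61.32°  ·
  (1,3): δ = 2.68°  ✓
  (2,3): δ = 116.00°  ·
antipodal pairs: 2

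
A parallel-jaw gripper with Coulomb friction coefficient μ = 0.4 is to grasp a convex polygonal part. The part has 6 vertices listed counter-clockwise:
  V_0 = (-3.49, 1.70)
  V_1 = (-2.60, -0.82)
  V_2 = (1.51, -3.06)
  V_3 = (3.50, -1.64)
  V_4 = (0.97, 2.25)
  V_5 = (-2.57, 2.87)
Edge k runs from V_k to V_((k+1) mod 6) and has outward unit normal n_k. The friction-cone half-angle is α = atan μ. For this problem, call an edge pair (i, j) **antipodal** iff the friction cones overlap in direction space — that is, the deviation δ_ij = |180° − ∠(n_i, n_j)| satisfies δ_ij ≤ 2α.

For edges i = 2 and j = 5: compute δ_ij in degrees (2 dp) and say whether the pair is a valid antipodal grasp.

α = atan 0.4 = 21.80°;  2α = 43.60°
edge 2: e_2 = (+1.99, +1.42);  n_2 = (+0.5809, -0.8140)
edge 5: e_5 = (-0.92, -1.17);  n_5 = (-0.7861, +0.6181)
∠(n_2, n_5) = 163.69°
δ = |180° − 163.69°| = 16.31°
16.31° ≤ 2α = 43.60°  →  valid

δ = 16.31°, valid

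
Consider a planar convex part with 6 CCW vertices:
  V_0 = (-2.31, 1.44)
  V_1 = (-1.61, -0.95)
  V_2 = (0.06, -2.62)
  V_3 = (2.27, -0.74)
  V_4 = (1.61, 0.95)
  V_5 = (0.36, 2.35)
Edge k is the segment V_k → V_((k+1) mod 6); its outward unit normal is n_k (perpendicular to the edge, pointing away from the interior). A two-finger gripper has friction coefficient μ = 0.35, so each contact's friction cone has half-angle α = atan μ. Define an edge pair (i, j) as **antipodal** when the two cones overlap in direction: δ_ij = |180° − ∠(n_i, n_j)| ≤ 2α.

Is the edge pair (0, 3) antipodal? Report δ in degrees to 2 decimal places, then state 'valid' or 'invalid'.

α = atan 0.35 = 19.29°;  2α = 38.58°
edge 0: e_0 = (+0.70, -2.39);  n_0 = (-0.9597, -0.2811)
edge 3: e_3 = (-0.66, +1.69);  n_3 = (+0.9315, +0.3638)
∠(n_0, n_3) = 174.99°
δ = |180° − 174.99°| = 5.01°
5.01° ≤ 2α = 38.58°  →  valid

δ = 5.01°, valid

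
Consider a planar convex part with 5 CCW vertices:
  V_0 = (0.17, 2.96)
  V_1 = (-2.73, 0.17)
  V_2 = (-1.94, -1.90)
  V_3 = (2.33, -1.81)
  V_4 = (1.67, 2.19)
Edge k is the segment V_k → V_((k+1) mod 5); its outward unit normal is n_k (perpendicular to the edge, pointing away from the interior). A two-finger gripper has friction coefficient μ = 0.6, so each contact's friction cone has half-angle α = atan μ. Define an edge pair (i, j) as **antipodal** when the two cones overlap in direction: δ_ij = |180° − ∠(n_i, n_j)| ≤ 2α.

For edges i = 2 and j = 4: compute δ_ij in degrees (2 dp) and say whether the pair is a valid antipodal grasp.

α = atan 0.6 = 30.96°;  2α = 61.93°
edge 2: e_2 = (+4.27, +0.09);  n_2 = (+0.0211, -0.9998)
edge 4: e_4 = (-1.50, +0.77);  n_4 = (+0.4567, +0.8896)
∠(n_2, n_4) = 151.62°
δ = |180° − 151.62°| = 28.38°
28.38° ≤ 2α = 61.93°  →  valid

δ = 28.38°, valid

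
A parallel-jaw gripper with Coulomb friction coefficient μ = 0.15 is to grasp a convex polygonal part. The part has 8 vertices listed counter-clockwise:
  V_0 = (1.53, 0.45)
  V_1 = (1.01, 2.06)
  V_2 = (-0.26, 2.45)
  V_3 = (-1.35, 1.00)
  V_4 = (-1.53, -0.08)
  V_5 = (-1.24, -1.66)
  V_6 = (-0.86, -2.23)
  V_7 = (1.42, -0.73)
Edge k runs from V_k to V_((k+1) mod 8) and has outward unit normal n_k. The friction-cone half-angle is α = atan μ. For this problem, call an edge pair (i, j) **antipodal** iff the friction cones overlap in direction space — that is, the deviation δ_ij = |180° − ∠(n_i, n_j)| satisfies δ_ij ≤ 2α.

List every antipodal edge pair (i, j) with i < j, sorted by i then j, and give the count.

α = atan 0.15 = 8.53°;  2α = 17.06°
n_0 = (+0.9516, +0.3073)
n_1 = (+0.2936, +0.9559)
n_2 = (-0.7993, +0.6009)
n_3 = (-0.9864, +0.1644)
n_4 = (-0.9836, -0.1805)
n_5 = (-0.8321, -0.5547)
n_6 = (+0.5496, -0.8354)
n_7 = (+0.9957, -0.0928)
  (0,1): δ = 124.97°  ·
  (0,2): δ = 54.83°  ·
  (0,3): δ = 27.36°  ·
  (0,4): δ = 7.50°  ✓
  (0,5): δ = 15.79°  ✓
  (0,6): δ = 105.44°  ·
  (0,7): δ = 156.77°  ·
  (1,2): δ = 109.86°  ·
  (1,3): δ = 82.39°  ·
  (1,4): δ = 62.53°  ·
  (1,5): δ = 39.24°  ·
  (1,6): δ = 50.41°  ·
  (1,7): δ = 101.75°  ·
  (2,3): δ = 152.53°  ·
  (2,4): δ = 132.67°  ·
  (2,5): δ = 109.38°  ·
  (2,6): δ = 19.73°  ·
  (2,7): δ = 31.61°  ·
  (3,4): δ = 160.14°  ·
  (3,5): δ = 136.85°  ·
  (3,6): δ = 47.20°  ·
  (3,7): δ = 4.14°  ✓
  (4,5): δ = 156.71°  ·
  (4,6): δ = 67.06°  ·
  (4,7): δ = 15.73°  ✓
  (5,6): δ = 90.35°  ·
  (5,7): δ = 39.02°  ·
  (6,7): δ = 128.67°  ·
antipodal pairs: 4

count = 4; pairs: (0,4), (0,5), (3,7), (4,7)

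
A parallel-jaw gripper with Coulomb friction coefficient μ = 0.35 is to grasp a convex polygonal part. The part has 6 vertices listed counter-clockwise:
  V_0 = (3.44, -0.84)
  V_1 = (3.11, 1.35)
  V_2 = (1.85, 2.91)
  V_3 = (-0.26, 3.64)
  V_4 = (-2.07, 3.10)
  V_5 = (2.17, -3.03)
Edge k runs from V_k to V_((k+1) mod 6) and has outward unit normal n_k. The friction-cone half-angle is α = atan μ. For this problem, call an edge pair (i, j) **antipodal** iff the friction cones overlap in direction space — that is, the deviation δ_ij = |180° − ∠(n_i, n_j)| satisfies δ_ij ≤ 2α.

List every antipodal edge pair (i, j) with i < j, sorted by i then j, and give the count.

α = atan 0.35 = 19.29°;  2α = 38.58°
n_0 = (+0.9888, +0.1490)
n_1 = (+0.7779, +0.6283)
n_2 = (+0.3270, +0.9450)
n_3 = (-0.2859, +0.9583)
n_4 = (-0.8224, -0.5689)
n_5 = (+0.8651, -0.5017)
  (0,1): δ = 149.64°  ·
  (0,2): δ = 117.65°  ·
  (0,3): δ = 81.96°  ·
  (0,4): δ = 26.10°  ✓
  (0,5): δ = 141.32°  ·
  (1,2): δ = 148.01°  ·
  (1,3): δ = 112.32°  ·
  (1,4): δ = 4.26°  ✓
  (1,5): δ = 110.96°  ·
  (2,3): δ = 144.30°  ·
  (2,4): δ = 36.24°  ✓
  (2,5): δ = 78.97°  ·
  (3,4): δ = 71.94°  ·
  (3,5): δ = 43.28°  ·
  (4,5): δ = 64.78°  ·
antipodal pairs: 3

count = 3; pairs: (0,4), (1,4), (2,4)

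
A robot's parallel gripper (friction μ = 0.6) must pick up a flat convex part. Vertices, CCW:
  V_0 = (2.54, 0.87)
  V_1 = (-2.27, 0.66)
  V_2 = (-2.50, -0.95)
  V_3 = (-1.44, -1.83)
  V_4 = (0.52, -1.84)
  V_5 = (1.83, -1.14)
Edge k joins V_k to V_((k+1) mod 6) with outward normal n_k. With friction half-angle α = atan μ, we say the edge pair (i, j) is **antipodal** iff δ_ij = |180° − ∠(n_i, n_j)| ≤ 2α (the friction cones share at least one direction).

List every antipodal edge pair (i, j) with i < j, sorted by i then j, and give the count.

α = atan 0.6 = 30.96°;  2α = 61.93°
n_0 = (-0.0436, +0.9990)
n_1 = (-0.9899, +0.1414)
n_2 = (-0.6388, -0.7694)
n_3 = (-0.0051, -1.0000)
n_4 = (+0.4713, -0.8820)
n_5 = (+0.9429, -0.3331)
  (0,1): δ = 100.63°  ·
  (0,2): δ = 42.20°  ✓
  (0,3): δ = 2.79°  ✓
  (0,4): δ = 25.62°  ✓
  (0,5): δ = 68.05°  ·
  (1,2): δ = 121.57°  ·
  (1,3): δ = 82.16°  ·
  (1,4): δ = 53.75°  ✓
  (1,5): δ = 11.32°  ✓
  (2,3): δ = 140.59°  ·
  (2,4): δ = 112.18°  ·
  (2,5): δ = 69.76°  ·
  (3,4): δ = 151.59°  ·
  (3,5): δ = 109.16°  ·
  (4,5): δ = 137.57°  ·
antipodal pairs: 5

count = 5; pairs: (0,2), (0,3), (0,4), (1,4), (1,5)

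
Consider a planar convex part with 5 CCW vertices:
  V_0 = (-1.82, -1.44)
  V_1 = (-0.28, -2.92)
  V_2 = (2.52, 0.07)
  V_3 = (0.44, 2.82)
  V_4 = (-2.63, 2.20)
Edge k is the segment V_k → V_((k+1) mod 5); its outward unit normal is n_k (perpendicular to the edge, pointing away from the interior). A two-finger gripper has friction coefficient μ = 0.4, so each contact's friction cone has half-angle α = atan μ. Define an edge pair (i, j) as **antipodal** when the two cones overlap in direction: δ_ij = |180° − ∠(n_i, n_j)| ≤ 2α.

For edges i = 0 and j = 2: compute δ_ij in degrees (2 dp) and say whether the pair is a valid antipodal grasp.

α = atan 0.4 = 21.80°;  2α = 43.60°
edge 0: e_0 = (+1.54, -1.48);  n_0 = (-0.6929, -0.7210)
edge 2: e_2 = (-2.08, +2.75);  n_2 = (+0.7976, +0.6032)
∠(n_0, n_2) = 170.96°
δ = |180° − 170.96°| = 9.04°
9.04° ≤ 2α = 43.60°  →  valid

δ = 9.04°, valid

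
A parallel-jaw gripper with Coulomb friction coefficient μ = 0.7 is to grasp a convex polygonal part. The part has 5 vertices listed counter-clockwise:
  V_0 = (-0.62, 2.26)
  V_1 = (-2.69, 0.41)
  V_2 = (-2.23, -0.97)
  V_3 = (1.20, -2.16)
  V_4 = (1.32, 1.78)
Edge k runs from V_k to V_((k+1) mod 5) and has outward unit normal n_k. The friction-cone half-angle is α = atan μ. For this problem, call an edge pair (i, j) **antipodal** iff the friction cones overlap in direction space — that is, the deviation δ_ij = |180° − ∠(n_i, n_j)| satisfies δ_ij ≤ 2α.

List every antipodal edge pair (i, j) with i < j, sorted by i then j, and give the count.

count = 5; pairs: (0,2), (0,3), (1,3), (1,4), (2,4)

α = atan 0.7 = 34.99°;  2α = 69.98°
n_0 = (-0.6664, +0.7456)
n_1 = (-0.9487, -0.3162)
n_2 = (-0.3278, -0.9448)
n_3 = (+0.9995, -0.0304)
n_4 = (+0.2402, +0.9707)
  (0,1): δ = 113.35°  ·
  (0,2): δ = 60.92°  ✓
  (0,3): δ = 46.47°  ✓
  (0,4): δ = 124.32°  ·
  (1,2): δ = 127.57°  ·
  (1,3): δ = 20.18°  ✓
  (1,4): δ = 57.67°  ✓
  (2,3): δ = 72.61°  ·
  (2,4): δ = 5.24°  ✓
  (3,4): δ = 102.15°  ·
antipodal pairs: 5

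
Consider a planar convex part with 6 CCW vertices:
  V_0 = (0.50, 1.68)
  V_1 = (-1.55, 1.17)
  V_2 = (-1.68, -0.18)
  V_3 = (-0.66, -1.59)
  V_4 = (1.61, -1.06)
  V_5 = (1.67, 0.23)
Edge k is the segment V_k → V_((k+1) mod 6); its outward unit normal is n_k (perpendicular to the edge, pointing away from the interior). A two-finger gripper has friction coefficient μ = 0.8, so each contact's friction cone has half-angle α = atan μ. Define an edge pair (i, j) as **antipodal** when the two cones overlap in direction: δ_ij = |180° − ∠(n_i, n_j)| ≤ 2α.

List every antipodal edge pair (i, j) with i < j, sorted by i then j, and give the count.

count = 9; pairs: (0,2), (0,3), (0,4), (1,3), (1,4), (1,5), (2,4), (2,5), (3,5)

α = atan 0.8 = 38.66°;  2α = 77.32°
n_0 = (-0.2414, +0.9704)
n_1 = (-0.9954, +0.0959)
n_2 = (-0.8102, -0.5861)
n_3 = (+0.2274, -0.9738)
n_4 = (+0.9989, -0.0465)
n_5 = (+0.7782, +0.6280)
  (0,1): δ = 109.47°  ·
  (0,2): δ = 68.09°  ✓
  (0,3): δ = 0.83°  ✓
  (0,4): δ = 73.37°  ✓
  (0,5): δ = 114.93°  ·
  (1,2): δ = 138.62°  ·
  (1,3): δ = 71.36°  ✓
  (1,4): δ = 2.84°  ✓
  (1,5): δ = 44.40°  ✓
  (2,3): δ = 112.74°  ·
  (2,4): δ = 38.55°  ✓
  (2,5): δ = 3.02°  ✓
  (3,4): δ = 105.81°  ·
  (3,5): δ = 64.24°  ✓
  (4,5): δ = 138.44°  ·
antipodal pairs: 9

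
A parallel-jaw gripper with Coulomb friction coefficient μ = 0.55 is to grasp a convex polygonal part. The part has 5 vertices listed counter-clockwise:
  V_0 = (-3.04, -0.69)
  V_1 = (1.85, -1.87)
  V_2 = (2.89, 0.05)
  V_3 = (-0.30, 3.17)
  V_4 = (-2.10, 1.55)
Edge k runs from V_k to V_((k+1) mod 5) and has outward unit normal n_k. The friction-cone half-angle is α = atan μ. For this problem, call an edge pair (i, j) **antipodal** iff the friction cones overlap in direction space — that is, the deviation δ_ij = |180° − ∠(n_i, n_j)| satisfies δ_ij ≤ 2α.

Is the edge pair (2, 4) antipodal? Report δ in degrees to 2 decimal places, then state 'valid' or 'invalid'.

δ = 68.40°, invalid

α = atan 0.55 = 28.81°;  2α = 57.62°
edge 2: e_2 = (-3.19, +3.12);  n_2 = (+0.6992, +0.7149)
edge 4: e_4 = (-0.94, -2.24);  n_4 = (-0.9221, +0.3870)
∠(n_2, n_4) = 111.60°
δ = |180° − 111.60°| = 68.40°
68.40° > 2α = 57.62°  →  invalid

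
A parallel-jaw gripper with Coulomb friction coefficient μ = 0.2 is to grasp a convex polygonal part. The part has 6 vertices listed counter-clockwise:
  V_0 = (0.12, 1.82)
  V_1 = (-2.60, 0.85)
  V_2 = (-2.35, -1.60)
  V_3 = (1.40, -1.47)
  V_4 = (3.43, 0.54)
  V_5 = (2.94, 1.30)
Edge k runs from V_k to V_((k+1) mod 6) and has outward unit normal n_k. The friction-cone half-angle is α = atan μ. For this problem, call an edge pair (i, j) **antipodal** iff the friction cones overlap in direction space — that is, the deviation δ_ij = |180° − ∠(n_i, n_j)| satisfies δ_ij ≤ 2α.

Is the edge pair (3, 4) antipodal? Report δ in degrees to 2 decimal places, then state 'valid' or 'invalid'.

α = atan 0.2 = 11.31°;  2α = 22.62°
edge 3: e_3 = (+2.03, +2.01);  n_3 = (+0.7036, -0.7106)
edge 4: e_4 = (-0.49, +0.76);  n_4 = (+0.8405, +0.5419)
∠(n_3, n_4) = 78.10°
δ = |180° − 78.10°| = 101.90°
101.90° > 2α = 22.62°  →  invalid

δ = 101.90°, invalid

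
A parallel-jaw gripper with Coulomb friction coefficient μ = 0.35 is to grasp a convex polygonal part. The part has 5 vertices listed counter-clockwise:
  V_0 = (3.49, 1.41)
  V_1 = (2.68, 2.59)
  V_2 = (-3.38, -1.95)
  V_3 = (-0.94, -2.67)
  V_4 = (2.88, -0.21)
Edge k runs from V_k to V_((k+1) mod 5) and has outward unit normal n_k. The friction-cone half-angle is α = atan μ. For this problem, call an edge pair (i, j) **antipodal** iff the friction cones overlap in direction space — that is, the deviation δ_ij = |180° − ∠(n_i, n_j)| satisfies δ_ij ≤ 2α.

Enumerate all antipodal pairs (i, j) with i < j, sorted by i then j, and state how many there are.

α = atan 0.35 = 19.29°;  2α = 38.58°
n_0 = (+0.8244, +0.5659)
n_1 = (-0.5996, +0.8003)
n_2 = (-0.2830, -0.9591)
n_3 = (+0.5414, -0.8407)
n_4 = (+0.9359, -0.3524)
  (0,1): δ = 87.63°  ·
  (0,2): δ = 39.09°  ·
  (0,3): δ = 88.31°  ·
  (0,4): δ = 124.90°  ·
  (1,2): δ = 53.28°  ·
  (1,3): δ = 4.06°  ✓
  (1,4): δ = 32.53°  ✓
  (2,3): δ = 130.78°  ·
  (2,4): δ = 94.19°  ·
  (3,4): δ = 143.41°  ·
antipodal pairs: 2

count = 2; pairs: (1,3), (1,4)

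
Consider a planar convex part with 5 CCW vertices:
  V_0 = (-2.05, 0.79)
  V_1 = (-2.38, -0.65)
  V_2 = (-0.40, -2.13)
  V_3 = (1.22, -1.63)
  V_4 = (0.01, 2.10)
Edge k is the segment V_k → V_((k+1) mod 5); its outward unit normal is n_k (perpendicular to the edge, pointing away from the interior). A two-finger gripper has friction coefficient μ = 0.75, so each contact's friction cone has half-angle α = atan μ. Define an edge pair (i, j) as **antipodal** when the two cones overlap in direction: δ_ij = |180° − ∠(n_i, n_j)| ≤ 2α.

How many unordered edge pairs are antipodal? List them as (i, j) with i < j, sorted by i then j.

count = 5; pairs: (0,2), (0,3), (1,3), (1,4), (2,4)

α = atan 0.75 = 36.87°;  2α = 73.74°
n_0 = (-0.9747, +0.2234)
n_1 = (-0.5987, -0.8010)
n_2 = (+0.2949, -0.9555)
n_3 = (+0.9512, +0.3086)
n_4 = (-0.5366, +0.8438)
  (0,1): δ = 113.87°  ·
  (0,2): δ = 59.94°  ✓
  (0,3): δ = 30.88°  ✓
  (0,4): δ = 135.36°  ·
  (1,2): δ = 126.07°  ·
  (1,3): δ = 35.25°  ✓
  (1,4): δ = 69.23°  ✓
  (2,3): δ = 89.18°  ·
  (2,4): δ = 15.30°  ✓
  (3,4): δ = 75.52°  ·
antipodal pairs: 5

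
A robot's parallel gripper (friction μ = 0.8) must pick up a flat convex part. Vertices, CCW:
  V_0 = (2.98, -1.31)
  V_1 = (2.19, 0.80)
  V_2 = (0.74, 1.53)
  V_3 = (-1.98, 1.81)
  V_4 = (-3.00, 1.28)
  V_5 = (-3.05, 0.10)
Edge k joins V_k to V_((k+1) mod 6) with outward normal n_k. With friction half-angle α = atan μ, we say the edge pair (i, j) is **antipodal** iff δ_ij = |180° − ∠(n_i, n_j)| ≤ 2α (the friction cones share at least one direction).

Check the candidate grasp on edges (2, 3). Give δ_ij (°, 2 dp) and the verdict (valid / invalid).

δ = 146.67°, invalid

α = atan 0.8 = 38.66°;  2α = 77.32°
edge 2: e_2 = (-2.72, +0.28);  n_2 = (+0.1024, +0.9947)
edge 3: e_3 = (-1.02, -0.53);  n_3 = (-0.4611, +0.8874)
∠(n_2, n_3) = 33.33°
δ = |180° − 33.33°| = 146.67°
146.67° > 2α = 77.32°  →  invalid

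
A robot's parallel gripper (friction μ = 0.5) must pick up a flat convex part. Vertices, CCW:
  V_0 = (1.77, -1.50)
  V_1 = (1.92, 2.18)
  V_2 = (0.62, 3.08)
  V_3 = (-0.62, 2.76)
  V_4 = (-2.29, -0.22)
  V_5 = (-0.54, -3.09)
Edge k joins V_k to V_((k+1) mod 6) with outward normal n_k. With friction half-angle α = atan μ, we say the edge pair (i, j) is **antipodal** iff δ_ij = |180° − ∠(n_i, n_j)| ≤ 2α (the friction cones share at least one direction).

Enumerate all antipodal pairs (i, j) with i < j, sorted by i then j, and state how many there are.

α = atan 0.5 = 26.57°;  2α = 53.13°
n_0 = (+0.9992, -0.0407)
n_1 = (+0.5692, +0.8222)
n_2 = (-0.2499, +0.9683)
n_3 = (-0.8724, +0.4889)
n_4 = (-0.8538, -0.5206)
n_5 = (+0.5670, -0.8237)
  (0,1): δ = 122.36°  ·
  (0,2): δ = 73.20°  ·
  (0,3): δ = 26.93°  ✓
  (0,4): δ = 33.71°  ✓
  (0,5): δ = 126.87°  ·
  (1,2): δ = 130.83°  ·
  (1,3): δ = 84.57°  ·
  (1,4): δ = 23.93°  ✓
  (1,5): δ = 69.24°  ·
  (2,3): δ = 133.74°  ·
  (2,4): δ = 73.10°  ·
  (2,5): δ = 20.07°  ✓
  (3,4): δ = 119.36°  ·
  (3,5): δ = 26.19°  ✓
  (4,5): δ = 86.83°  ·
antipodal pairs: 5

count = 5; pairs: (0,3), (0,4), (1,4), (2,5), (3,5)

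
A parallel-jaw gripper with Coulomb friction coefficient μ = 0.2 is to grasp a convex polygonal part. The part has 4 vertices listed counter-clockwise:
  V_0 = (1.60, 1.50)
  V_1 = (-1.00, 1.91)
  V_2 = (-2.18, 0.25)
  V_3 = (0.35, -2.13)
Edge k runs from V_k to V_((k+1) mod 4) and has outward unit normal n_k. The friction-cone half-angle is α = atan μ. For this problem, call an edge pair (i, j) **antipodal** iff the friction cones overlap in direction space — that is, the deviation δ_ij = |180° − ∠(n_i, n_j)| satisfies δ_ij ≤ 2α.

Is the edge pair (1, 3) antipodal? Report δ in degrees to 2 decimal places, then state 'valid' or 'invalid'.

α = atan 0.2 = 11.31°;  2α = 22.62°
edge 1: e_1 = (-1.18, -1.66);  n_1 = (-0.8151, +0.5794)
edge 3: e_3 = (+1.25, +3.63);  n_3 = (+0.9455, -0.3256)
∠(n_1, n_3) = 163.59°
δ = |180° − 163.59°| = 16.41°
16.41° ≤ 2α = 22.62°  →  valid

δ = 16.41°, valid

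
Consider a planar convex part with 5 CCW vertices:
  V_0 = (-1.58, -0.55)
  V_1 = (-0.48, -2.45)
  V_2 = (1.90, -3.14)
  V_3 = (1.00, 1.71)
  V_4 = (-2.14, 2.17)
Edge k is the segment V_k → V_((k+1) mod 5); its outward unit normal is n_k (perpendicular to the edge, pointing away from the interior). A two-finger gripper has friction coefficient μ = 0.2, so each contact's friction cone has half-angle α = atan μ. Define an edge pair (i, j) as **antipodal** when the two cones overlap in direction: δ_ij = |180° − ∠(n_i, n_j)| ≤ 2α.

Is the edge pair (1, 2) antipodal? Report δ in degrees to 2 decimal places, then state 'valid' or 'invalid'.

δ = 63.32°, invalid

α = atan 0.2 = 11.31°;  2α = 22.62°
edge 1: e_1 = (+2.38, -0.69);  n_1 = (-0.2785, -0.9605)
edge 2: e_2 = (-0.90, +4.85);  n_2 = (+0.9832, +0.1825)
∠(n_1, n_2) = 116.68°
δ = |180° − 116.68°| = 63.32°
63.32° > 2α = 22.62°  →  invalid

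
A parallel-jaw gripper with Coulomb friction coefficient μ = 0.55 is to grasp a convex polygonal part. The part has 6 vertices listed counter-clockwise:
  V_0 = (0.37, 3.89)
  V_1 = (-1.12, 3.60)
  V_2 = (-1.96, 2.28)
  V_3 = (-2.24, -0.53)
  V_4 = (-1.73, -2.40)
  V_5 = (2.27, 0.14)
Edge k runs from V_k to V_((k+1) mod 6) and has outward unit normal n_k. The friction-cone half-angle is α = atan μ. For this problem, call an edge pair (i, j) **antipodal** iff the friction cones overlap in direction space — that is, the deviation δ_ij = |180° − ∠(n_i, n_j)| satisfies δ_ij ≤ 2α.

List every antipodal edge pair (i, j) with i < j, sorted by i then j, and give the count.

α = atan 0.55 = 28.81°;  2α = 57.62°
n_0 = (-0.1910, +0.9816)
n_1 = (-0.8437, +0.5369)
n_2 = (-0.9951, +0.0992)
n_3 = (-0.9648, -0.2631)
n_4 = (+0.5361, -0.8442)
n_5 = (+0.8920, +0.4520)
  (0,1): δ = 133.49°  ·
  (0,2): δ = 106.70°  ·
  (0,3): δ = 85.76°  ·
  (0,4): δ = 21.40°  ✓
  (0,5): δ = 105.86°  ·
  (1,2): δ = 153.22°  ·
  (1,3): δ = 132.27°  ·
  (1,4): δ = 25.11°  ✓
  (1,5): δ = 59.34°  ·
  (2,3): δ = 159.05°  ·
  (2,4): δ = 51.89°  ✓
  (2,5): δ = 32.56°  ✓
  (3,4): δ = 72.84°  ·
  (3,5): δ = 11.61°  ✓
  (4,5): δ = 95.55°  ·
antipodal pairs: 5

count = 5; pairs: (0,4), (1,4), (2,4), (2,5), (3,5)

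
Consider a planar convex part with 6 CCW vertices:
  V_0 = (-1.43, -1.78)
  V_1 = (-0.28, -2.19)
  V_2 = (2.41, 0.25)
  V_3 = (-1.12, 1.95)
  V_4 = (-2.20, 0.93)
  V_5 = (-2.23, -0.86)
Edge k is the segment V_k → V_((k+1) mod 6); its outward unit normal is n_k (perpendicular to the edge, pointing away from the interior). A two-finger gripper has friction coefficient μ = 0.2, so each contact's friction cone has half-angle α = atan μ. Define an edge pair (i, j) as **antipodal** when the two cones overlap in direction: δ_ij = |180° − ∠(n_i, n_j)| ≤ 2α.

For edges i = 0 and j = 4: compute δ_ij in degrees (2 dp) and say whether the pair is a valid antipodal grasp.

α = atan 0.2 = 11.31°;  2α = 22.62°
edge 0: e_0 = (+1.15, -0.41);  n_0 = (-0.3358, -0.9419)
edge 4: e_4 = (-0.03, -1.79);  n_4 = (-0.9999, +0.0168)
∠(n_0, n_4) = 71.34°
δ = |180° − 71.34°| = 108.66°
108.66° > 2α = 22.62°  →  invalid

δ = 108.66°, invalid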